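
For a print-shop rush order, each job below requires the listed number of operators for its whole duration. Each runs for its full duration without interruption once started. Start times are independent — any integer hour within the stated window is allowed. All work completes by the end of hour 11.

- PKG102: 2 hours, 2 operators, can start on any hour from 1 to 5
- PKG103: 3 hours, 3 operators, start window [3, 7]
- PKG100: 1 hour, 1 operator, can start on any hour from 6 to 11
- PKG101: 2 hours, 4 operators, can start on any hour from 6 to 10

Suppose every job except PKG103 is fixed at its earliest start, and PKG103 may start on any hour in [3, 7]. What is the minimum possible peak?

PKG103@3: h1:2  h2:2  h3:3  h4:3  h5:3  h6:5  h7:4  h8:0  h9:0  h10:0  h11:0 → peak 5
PKG103@4: h1:2  h2:2  h3:0  h4:3  h5:3  h6:8  h7:4  h8:0  h9:0  h10:0  h11:0 → peak 8
PKG103@5: h1:2  h2:2  h3:0  h4:0  h5:3  h6:8  h7:7  h8:0  h9:0  h10:0  h11:0 → peak 8
PKG103@6: h1:2  h2:2  h3:0  h4:0  h5:0  h6:8  h7:7  h8:3  h9:0  h10:0  h11:0 → peak 8
PKG103@7: h1:2  h2:2  h3:0  h4:0  h5:0  h6:5  h7:7  h8:3  h9:3  h10:0  h11:0 → peak 7
Best is PKG103@3, peak 5.

5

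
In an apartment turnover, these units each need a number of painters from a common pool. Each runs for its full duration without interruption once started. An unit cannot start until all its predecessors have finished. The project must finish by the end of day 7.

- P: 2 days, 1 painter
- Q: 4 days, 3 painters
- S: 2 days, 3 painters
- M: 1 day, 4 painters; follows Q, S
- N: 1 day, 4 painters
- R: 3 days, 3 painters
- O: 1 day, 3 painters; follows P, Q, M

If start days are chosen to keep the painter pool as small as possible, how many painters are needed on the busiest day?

7

Early-start (P@1, Q@1, S@1, M@5, N@1, R@1, O@6) gives peak 14: d1:14  d2:10  d3:6  d4:3  d5:4  d6:3  d7:0.
Shift N→3, R→4.
Schedule P@1, Q@1, S@1, M@5, N@3, R@4, O@6: d1:7  d2:7  d3:7  d4:6  d5:7  d6:6  d7:0 — peak 7.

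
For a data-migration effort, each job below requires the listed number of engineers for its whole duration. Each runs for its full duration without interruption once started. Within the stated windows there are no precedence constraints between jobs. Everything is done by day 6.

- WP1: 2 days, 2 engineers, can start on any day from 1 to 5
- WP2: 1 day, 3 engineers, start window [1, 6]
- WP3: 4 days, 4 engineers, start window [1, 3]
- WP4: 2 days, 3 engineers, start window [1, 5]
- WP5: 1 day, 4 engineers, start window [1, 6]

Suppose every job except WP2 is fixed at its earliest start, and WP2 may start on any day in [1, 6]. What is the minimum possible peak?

13

WP2@1: d1:16  d2:9  d3:4  d4:4  d5:0  d6:0 → peak 16
WP2@2: d1:13  d2:12  d3:4  d4:4  d5:0  d6:0 → peak 13
WP2@3: d1:13  d2:9  d3:7  d4:4  d5:0  d6:0 → peak 13
WP2@4: d1:13  d2:9  d3:4  d4:7  d5:0  d6:0 → peak 13
WP2@5: d1:13  d2:9  d3:4  d4:4  d5:3  d6:0 → peak 13
WP2@6: d1:13  d2:9  d3:4  d4:4  d5:0  d6:3 → peak 13
Best is WP2@2, peak 13.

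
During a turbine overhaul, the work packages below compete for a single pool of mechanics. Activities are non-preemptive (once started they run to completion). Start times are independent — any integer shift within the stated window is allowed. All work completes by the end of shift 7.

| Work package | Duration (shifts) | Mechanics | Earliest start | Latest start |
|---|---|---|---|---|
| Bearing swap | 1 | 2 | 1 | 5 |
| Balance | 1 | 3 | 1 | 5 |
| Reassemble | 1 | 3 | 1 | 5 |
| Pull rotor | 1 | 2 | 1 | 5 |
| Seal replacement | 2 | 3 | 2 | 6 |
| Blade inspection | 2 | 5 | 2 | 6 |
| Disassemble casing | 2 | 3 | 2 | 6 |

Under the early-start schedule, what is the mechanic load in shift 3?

At early start, shift 3 has: Seal replacement, Blade inspection, Disassemble casing.
Demand: 3 + 5 + 3 = 11.

11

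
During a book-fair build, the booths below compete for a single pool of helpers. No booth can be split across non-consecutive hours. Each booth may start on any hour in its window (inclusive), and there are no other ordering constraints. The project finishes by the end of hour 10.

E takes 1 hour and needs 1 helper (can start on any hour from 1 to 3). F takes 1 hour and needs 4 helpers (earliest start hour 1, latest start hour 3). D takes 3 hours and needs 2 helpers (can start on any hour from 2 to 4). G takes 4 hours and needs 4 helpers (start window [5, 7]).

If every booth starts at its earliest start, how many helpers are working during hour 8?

At early start, hour 8 has: G.
Demand: 4 = 4.

4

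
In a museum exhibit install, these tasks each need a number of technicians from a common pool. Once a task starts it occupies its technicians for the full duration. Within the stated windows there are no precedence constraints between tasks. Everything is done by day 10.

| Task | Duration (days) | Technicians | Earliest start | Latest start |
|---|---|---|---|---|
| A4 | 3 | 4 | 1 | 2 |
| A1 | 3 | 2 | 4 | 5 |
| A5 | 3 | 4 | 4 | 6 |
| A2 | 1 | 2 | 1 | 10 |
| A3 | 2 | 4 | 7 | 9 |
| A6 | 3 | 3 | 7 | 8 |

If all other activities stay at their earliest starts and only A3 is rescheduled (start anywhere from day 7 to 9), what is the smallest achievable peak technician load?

A3@7: d1:6  d2:4  d3:4  d4:6  d5:6  d6:6  d7:7  d8:7  d9:3  d10:0 → peak 7
A3@8: d1:6  d2:4  d3:4  d4:6  d5:6  d6:6  d7:3  d8:7  d9:7  d10:0 → peak 7
A3@9: d1:6  d2:4  d3:4  d4:6  d5:6  d6:6  d7:3  d8:3  d9:7  d10:4 → peak 7
Best is A3@7, peak 7.

7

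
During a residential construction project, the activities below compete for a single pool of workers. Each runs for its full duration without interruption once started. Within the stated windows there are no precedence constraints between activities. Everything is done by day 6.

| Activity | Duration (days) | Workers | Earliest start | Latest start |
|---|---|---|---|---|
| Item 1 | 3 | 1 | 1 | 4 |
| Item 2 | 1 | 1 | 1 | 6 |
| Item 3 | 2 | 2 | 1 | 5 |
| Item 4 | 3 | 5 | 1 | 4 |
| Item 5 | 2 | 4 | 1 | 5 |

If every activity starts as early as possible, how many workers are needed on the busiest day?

13

Early-start schedule: Item 1@1, Item 2@1, Item 3@1, Item 4@1, Item 5@1.
Load per day: day 1: 13, day 2: 12, day 3: 6, day 4: 0, day 5: 0, day 6: 0.
Peak is 13.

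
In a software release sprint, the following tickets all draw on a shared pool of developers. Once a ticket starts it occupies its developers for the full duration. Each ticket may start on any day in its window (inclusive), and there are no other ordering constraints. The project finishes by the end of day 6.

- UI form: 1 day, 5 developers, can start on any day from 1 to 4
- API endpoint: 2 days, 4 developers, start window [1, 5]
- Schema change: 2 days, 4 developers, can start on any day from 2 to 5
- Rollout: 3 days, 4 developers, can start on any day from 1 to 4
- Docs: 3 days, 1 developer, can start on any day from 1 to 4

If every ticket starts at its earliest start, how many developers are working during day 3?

9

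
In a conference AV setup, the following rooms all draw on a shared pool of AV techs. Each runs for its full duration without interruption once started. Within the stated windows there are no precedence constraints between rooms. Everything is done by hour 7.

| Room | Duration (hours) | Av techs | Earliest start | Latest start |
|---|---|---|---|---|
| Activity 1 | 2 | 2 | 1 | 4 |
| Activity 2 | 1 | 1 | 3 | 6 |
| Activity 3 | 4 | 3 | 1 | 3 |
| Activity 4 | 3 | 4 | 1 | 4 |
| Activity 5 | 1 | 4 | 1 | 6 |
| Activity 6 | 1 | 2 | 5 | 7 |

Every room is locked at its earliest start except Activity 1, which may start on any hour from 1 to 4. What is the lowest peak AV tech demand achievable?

Activity 1@1: h1:13  h2:9  h3:8  h4:3  h5:2  h6:0  h7:0 → peak 13
Activity 1@2: h1:11  h2:9  h3:10  h4:3  h5:2  h6:0  h7:0 → peak 11
Activity 1@3: h1:11  h2:7  h3:10  h4:5  h5:2  h6:0  h7:0 → peak 11
Activity 1@4: h1:11  h2:7  h3:8  h4:5  h5:4  h6:0  h7:0 → peak 11
Best is Activity 1@2, peak 11.

11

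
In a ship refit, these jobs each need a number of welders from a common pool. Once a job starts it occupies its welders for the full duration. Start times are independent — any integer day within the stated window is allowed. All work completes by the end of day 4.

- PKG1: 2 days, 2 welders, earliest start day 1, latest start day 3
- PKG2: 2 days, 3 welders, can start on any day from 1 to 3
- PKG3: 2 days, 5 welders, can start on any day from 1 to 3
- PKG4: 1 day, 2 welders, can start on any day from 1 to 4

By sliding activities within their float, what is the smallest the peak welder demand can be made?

7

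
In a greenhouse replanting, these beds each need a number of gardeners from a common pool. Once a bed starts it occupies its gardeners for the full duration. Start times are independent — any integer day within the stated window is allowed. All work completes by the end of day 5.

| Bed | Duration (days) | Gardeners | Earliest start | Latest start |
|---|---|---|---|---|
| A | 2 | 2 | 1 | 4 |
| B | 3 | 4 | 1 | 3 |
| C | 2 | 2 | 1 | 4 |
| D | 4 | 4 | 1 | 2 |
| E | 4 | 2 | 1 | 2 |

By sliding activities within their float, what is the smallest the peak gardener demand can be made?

10

Early-start (A@1, B@1, C@1, D@1, E@1) gives peak 14: d1:14  d2:14  d3:10  d4:6  d5:0.
Shift B→3.
Schedule A@1, B@3, C@1, D@1, E@1: d1:10  d2:10  d3:10  d4:10  d5:4 — peak 10.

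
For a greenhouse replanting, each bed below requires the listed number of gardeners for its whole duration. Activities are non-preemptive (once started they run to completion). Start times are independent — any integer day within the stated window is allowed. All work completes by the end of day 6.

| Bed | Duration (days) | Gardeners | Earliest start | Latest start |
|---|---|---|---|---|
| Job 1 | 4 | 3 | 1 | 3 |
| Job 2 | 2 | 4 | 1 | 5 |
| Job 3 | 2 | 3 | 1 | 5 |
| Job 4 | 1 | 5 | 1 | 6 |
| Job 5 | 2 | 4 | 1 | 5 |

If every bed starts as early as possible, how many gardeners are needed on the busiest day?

Early-start schedule: Job 1@1, Job 2@1, Job 3@1, Job 4@1, Job 5@1.
Load per day: day 1: 19, day 2: 14, day 3: 3, day 4: 3, day 5: 0, day 6: 0.
Peak is 19.

19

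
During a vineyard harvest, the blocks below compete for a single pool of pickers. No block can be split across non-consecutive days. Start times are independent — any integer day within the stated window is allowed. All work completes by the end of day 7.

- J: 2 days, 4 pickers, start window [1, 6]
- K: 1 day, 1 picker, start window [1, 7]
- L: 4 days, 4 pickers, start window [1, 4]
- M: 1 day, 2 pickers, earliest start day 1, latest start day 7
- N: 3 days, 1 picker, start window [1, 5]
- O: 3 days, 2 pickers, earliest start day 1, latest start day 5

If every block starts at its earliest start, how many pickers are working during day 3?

7

At early start, day 3 has: L, N, O.
Demand: 4 + 1 + 2 = 7.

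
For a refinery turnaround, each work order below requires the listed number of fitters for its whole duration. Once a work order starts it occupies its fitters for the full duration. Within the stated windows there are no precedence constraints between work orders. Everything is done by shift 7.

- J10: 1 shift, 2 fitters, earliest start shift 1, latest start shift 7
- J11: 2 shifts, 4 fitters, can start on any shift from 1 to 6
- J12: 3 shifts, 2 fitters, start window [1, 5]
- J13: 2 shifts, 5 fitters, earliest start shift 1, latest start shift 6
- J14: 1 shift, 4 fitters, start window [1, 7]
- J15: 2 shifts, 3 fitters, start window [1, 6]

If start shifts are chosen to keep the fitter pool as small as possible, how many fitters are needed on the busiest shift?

6

Early-start (J10@1, J11@1, J12@1, J13@1, J14@1, J15@1) gives peak 20: s1:20  s2:14  s3:2  s4:0  s5:0  s6:0  s7:0.
Shift J12→2, J13→5, J14→7, J15→3.
Schedule J10@1, J11@1, J12@2, J13@5, J14@7, J15@3: s1:6  s2:6  s3:5  s4:5  s5:5  s6:5  s7:4 — peak 6.
Total fitter-shifts = 36 over 7 shifts ⇒ peak ≥ ⌈36/7⌉ = 6, so 6 is optimal.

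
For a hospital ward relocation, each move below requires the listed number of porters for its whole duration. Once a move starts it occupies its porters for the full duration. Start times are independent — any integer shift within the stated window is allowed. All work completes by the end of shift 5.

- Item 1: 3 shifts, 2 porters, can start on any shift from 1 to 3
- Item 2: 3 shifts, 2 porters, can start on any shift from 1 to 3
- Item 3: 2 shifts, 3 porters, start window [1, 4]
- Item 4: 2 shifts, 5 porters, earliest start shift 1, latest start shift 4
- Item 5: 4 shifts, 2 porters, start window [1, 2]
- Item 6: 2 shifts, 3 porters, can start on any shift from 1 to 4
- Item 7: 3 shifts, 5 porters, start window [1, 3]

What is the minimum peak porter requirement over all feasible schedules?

12

Early-start (Item 1@1, Item 2@1, Item 3@1, Item 4@1, Item 5@1, Item 6@1, Item 7@1) gives peak 22: s1:22  s2:22  s3:11  s4:2  s5:0.
Shift Item 4→4, Item 7→3.
Schedule Item 1@1, Item 2@1, Item 3@1, Item 4@4, Item 5@1, Item 6@1, Item 7@3: s1:12  s2:12  s3:11  s4:12  s5:10 — peak 12.
Total porter-shifts = 57 over 5 shifts ⇒ peak ≥ ⌈57/5⌉ = 12, so 12 is optimal.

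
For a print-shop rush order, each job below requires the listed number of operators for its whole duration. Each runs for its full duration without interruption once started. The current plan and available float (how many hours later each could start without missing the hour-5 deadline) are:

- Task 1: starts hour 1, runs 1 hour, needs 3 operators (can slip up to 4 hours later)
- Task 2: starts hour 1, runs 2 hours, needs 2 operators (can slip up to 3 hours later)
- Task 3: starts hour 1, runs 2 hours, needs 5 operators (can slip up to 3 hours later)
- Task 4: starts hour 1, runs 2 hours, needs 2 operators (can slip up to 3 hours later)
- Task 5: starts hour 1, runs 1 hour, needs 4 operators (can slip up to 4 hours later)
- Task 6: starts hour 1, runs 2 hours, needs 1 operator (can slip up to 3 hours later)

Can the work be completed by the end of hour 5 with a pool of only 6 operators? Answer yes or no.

yes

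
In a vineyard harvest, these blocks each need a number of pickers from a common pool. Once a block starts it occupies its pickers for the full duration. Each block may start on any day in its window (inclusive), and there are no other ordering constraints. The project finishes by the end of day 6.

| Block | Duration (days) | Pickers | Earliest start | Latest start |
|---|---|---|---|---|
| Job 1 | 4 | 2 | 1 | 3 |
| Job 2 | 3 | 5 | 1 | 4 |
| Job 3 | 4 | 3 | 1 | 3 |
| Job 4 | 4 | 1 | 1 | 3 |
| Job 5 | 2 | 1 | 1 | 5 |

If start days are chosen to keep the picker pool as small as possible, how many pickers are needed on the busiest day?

11

Early-start (Job 1@1, Job 2@1, Job 3@1, Job 4@1, Job 5@1) gives peak 12: d1:12  d2:12  d3:11  d4:6  d5:0  d6:0.
Shift Job 5→4.
Schedule Job 1@1, Job 2@1, Job 3@1, Job 4@1, Job 5@4: d1:11  d2:11  d3:11  d4:7  d5:1  d6:0 — peak 11.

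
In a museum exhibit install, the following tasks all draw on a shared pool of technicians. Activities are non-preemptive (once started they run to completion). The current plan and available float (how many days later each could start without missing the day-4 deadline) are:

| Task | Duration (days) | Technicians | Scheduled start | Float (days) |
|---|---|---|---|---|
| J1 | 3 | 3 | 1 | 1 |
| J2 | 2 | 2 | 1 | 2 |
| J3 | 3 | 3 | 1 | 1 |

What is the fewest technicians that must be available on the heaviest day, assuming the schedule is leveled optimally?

8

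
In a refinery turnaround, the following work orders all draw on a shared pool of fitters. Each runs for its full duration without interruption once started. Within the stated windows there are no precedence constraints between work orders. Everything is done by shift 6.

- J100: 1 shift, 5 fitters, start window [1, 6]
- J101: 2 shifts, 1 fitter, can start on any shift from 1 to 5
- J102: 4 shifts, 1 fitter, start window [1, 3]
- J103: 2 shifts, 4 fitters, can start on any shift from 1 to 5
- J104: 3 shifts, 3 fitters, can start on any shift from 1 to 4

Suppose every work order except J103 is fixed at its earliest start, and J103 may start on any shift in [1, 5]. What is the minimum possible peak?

10

J103@1: s1:14  s2:9  s3:4  s4:1  s5:0  s6:0 → peak 14
J103@2: s1:10  s2:9  s3:8  s4:1  s5:0  s6:0 → peak 10
J103@3: s1:10  s2:5  s3:8  s4:5  s5:0  s6:0 → peak 10
J103@4: s1:10  s2:5  s3:4  s4:5  s5:4  s6:0 → peak 10
J103@5: s1:10  s2:5  s3:4  s4:1  s5:4  s6:4 → peak 10
Best is J103@2, peak 10.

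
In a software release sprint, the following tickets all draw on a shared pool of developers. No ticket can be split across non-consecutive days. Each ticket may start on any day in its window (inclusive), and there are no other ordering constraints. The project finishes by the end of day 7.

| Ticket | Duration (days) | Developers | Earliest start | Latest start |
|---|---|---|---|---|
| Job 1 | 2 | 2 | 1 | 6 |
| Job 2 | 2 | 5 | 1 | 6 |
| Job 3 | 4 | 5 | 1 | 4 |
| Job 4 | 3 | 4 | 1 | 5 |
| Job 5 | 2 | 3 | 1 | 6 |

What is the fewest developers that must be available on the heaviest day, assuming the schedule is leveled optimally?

Early-start (Job 1@1, Job 2@1, Job 3@1, Job 4@1, Job 5@1) gives peak 19: d1:19  d2:19  d3:9  d4:5  d5:0  d6:0  d7:0.
Shift Job 3→3, Job 4→3, Job 5→6.
Schedule Job 1@1, Job 2@1, Job 3@3, Job 4@3, Job 5@6: d1:7  d2:7  d3:9  d4:9  d5:9  d6:8  d7:3 — peak 9.

9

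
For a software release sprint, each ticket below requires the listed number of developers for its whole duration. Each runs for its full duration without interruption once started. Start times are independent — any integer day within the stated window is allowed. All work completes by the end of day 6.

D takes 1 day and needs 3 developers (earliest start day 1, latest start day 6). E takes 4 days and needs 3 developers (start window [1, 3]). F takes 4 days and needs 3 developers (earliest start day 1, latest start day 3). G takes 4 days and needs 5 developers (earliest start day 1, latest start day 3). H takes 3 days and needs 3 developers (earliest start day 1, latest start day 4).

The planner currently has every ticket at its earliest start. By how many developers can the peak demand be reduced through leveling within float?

Early-start peak: d1:17  d2:14  d3:14  d4:11  d5:0  d6:0 ⇒ 17.
Leveled (D@1, E@1, F@1, G@1, H@2): d1:14  d2:14  d3:14  d4:14  d5:0  d6:0 ⇒ 14.
Reduction 17 − 14 = 3.

3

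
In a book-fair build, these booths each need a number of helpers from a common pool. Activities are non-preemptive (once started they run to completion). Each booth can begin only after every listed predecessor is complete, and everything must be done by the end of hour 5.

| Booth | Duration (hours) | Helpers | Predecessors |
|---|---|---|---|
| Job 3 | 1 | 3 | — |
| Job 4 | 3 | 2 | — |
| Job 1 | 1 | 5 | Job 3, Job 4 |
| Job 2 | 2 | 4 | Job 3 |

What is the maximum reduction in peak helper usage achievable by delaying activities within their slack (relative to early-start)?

Early-start peak: h1:5  h2:6  h3:6  h4:5  h5:0 ⇒ 6.
Leveled (Job 3@1, Job 4@1, Job 1@4, Job 2@2): h1:5  h2:6  h3:6  h4:5  h5:0 ⇒ 6.
Reduction 6 − 6 = 0.

0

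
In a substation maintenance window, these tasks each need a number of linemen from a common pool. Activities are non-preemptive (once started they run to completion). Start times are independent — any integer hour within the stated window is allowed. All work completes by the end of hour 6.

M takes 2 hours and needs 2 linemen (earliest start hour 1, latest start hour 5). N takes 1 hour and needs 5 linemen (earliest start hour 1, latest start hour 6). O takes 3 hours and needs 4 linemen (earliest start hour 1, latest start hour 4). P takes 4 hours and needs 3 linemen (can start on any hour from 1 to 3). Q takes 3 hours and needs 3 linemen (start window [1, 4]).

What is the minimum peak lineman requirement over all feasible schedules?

8

Early-start (M@1, N@1, O@1, P@1, Q@1) gives peak 17: h1:17  h2:12  h3:10  h4:3  h5:0  h6:0.
Shift M→2, O→4, P→2.
Schedule M@2, N@1, O@4, P@2, Q@1: h1:8  h2:8  h3:8  h4:7  h5:7  h6:4 — peak 8.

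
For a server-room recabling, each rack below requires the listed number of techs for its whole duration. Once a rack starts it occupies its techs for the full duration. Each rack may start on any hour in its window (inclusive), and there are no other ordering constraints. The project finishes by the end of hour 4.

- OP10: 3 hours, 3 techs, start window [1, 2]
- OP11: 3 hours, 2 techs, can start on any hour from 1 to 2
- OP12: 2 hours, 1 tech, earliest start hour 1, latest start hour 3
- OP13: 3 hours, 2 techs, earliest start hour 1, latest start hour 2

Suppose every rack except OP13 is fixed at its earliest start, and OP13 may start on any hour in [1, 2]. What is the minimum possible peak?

OP13@1: h1:8  h2:8  h3:7  h4:0 → peak 8
OP13@2: h1:6  h2:8  h3:7  h4:2 → peak 8
Best is OP13@1, peak 8.

8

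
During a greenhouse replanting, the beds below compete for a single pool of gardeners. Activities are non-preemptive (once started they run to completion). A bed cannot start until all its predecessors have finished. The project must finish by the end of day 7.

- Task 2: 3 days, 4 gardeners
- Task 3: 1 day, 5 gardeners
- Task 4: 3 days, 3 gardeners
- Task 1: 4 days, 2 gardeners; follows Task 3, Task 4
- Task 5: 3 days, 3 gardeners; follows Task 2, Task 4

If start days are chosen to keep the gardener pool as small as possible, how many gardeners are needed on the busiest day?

8

Early-start (Task 2@1, Task 3@1, Task 4@1, Task 1@4, Task 5@4) gives peak 12: d1:12  d2:7  d3:7  d4:5  d5:5  d6:5  d7:2.
Shift Task 2→2, Task 5→5.
Schedule Task 2@2, Task 3@1, Task 4@1, Task 1@4, Task 5@5: d1:8  d2:7  d3:7  d4:6  d5:5  d6:5  d7:5 — peak 8.
No arrangement of the 9 feasible schedules does better.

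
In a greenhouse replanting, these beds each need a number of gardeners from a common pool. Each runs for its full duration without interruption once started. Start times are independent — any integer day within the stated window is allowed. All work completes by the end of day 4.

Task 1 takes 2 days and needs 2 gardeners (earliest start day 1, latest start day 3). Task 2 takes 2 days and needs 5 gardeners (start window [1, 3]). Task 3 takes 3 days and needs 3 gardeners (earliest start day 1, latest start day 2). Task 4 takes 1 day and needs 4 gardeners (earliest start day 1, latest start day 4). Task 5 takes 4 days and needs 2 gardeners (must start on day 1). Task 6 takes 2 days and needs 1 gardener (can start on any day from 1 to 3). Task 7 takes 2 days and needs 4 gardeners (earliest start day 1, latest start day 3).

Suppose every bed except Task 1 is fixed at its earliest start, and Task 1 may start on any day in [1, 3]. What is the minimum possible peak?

19

Task 1@1: d1:21  d2:17  d3:5  d4:2 → peak 21
Task 1@2: d1:19  d2:17  d3:7  d4:2 → peak 19
Task 1@3: d1:19  d2:15  d3:7  d4:4 → peak 19
Best is Task 1@2, peak 19.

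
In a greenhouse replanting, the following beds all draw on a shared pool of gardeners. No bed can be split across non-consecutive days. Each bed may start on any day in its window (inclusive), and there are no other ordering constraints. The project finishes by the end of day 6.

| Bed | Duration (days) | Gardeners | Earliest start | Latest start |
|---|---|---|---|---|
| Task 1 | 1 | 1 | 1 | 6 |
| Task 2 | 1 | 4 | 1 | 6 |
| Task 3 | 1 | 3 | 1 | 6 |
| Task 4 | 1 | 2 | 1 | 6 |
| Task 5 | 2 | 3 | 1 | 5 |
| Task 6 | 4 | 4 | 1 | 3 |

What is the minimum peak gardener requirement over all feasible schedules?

Early-start (Task 1@1, Task 2@1, Task 3@1, Task 4@1, Task 5@1, Task 6@1) gives peak 17: d1:17  d2:7  d3:4  d4:4  d5:0  d6:0.
Shift Task 3→2, Task 5→2, Task 6→3.
Schedule Task 1@1, Task 2@1, Task 3@2, Task 4@1, Task 5@2, Task 6@3: d1:7  d2:6  d3:7  d4:4  d5:4  d6:4 — peak 7.

7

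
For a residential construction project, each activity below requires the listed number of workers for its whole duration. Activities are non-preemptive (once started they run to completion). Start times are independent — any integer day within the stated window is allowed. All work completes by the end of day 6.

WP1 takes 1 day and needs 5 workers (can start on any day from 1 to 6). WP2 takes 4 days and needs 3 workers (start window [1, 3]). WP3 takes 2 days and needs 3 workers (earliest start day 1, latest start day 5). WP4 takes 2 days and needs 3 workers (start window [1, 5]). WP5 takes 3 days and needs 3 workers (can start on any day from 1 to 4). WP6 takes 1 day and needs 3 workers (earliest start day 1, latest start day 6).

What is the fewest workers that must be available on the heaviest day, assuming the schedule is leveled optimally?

Early-start (WP1@1, WP2@1, WP3@1, WP4@1, WP5@1, WP6@1) gives peak 20: d1:20  d2:12  d3:6  d4:3  d5:0  d6:0.
Shift WP3→2, WP4→2, WP5→4, WP6→4.
Schedule WP1@1, WP2@1, WP3@2, WP4@2, WP5@4, WP6@4: d1:8  d2:9  d3:9  d4:9  d5:3  d6:3 — peak 9.

9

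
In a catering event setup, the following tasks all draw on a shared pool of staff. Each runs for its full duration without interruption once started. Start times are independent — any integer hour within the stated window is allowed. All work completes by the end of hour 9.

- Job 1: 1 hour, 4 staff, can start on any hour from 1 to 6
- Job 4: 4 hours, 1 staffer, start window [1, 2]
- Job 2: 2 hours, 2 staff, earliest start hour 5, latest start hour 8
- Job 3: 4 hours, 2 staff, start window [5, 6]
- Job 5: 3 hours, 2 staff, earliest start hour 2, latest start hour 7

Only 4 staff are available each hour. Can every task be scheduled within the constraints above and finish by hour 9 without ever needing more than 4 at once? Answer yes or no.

Schedule Job 1@1, Job 4@2, Job 2@5, Job 3@6, Job 5@2: h1:4  h2:3  h3:3  h4:3  h5:3  h6:4  h7:2  h8:2  h9:2 — peak 4 ≤ 4.

yes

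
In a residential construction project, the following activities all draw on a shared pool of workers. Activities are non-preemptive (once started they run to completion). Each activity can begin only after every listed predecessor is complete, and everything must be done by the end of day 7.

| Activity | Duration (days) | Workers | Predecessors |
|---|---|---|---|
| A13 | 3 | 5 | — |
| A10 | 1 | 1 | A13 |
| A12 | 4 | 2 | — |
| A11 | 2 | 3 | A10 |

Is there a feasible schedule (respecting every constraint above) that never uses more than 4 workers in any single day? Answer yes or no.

Total worker-days = 30; over 7 days the average is 30/7 > 4, so some day must exceed 4.

no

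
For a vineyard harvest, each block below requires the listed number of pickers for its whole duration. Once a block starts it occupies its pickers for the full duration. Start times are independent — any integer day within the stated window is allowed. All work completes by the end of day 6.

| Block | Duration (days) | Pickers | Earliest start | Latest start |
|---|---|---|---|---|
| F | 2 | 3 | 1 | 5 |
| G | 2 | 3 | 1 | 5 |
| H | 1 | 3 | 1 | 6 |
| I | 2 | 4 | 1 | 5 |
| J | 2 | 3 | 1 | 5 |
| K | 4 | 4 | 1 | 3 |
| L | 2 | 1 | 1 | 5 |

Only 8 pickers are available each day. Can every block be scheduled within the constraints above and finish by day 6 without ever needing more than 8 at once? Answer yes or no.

The minimum achievable peak is 9; 8 < 9, so no feasible schedule stays within the cap.

no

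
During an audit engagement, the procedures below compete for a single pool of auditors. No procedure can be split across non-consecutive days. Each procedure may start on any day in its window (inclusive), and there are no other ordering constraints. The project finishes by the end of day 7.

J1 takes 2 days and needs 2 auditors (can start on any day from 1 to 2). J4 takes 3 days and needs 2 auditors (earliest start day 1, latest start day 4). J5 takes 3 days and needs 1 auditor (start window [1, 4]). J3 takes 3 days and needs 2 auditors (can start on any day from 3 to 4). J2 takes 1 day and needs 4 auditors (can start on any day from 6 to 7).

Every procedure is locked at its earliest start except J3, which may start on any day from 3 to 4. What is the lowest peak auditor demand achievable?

J3@3: d1:5  d2:5  d3:5  d4:2  d5:2  d6:4  d7:0 → peak 5
J3@4: d1:5  d2:5  d3:3  d4:2  d5:2  d6:6  d7:0 → peak 6
Best is J3@3, peak 5.

5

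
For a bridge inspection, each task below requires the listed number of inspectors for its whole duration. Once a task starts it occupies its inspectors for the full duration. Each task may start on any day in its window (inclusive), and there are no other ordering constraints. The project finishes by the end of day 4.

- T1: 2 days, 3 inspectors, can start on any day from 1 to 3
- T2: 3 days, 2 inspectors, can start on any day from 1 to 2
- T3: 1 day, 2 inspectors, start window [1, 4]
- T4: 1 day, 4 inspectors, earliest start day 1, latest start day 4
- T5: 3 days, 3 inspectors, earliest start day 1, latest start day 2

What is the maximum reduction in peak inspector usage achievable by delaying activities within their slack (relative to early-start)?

6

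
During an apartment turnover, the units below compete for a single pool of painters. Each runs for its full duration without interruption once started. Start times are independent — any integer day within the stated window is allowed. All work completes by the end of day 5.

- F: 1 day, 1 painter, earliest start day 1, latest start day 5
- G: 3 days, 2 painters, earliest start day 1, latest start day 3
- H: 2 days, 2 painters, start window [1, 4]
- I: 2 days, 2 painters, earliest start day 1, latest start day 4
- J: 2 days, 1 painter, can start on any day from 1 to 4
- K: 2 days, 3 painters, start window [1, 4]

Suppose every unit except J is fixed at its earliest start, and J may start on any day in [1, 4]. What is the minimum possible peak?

J@1: d1:11  d2:10  d3:2  d4:0  d5:0 → peak 11
J@2: d1:10  d2:10  d3:3  d4:0  d5:0 → peak 10
J@3: d1:10  d2:9  d3:3  d4:1  d5:0 → peak 10
J@4: d1:10  d2:9  d3:2  d4:1  d5:1 → peak 10
Best is J@2, peak 10.

10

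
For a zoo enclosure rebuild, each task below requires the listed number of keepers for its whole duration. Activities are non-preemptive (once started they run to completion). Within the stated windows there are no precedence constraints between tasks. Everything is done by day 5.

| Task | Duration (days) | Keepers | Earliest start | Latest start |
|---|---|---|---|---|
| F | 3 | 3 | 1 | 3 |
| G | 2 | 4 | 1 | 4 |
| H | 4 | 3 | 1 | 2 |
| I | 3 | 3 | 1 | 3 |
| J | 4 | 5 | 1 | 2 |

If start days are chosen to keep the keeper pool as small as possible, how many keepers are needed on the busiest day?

14

Early-start (F@1, G@1, H@1, I@1, J@1) gives peak 18: d1:18  d2:18  d3:14  d4:8  d5:0.
Shift G→4.
Schedule F@1, G@4, H@1, I@1, J@1: d1:14  d2:14  d3:14  d4:12  d5:4 — peak 14.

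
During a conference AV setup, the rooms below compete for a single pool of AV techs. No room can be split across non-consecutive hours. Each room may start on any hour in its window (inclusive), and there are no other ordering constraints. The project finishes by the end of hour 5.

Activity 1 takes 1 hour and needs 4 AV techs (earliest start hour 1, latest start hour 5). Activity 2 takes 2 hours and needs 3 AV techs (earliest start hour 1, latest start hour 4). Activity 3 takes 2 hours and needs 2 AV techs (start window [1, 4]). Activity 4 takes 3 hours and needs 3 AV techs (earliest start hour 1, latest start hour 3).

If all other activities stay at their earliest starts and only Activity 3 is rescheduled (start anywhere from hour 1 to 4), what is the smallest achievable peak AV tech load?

10

Activity 3@1: h1:12  h2:8  h3:3  h4:0  h5:0 → peak 12
Activity 3@2: h1:10  h2:8  h3:5  h4:0  h5:0 → peak 10
Activity 3@3: h1:10  h2:6  h3:5  h4:2  h5:0 → peak 10
Activity 3@4: h1:10  h2:6  h3:3  h4:2  h5:2 → peak 10
Best is Activity 3@2, peak 10.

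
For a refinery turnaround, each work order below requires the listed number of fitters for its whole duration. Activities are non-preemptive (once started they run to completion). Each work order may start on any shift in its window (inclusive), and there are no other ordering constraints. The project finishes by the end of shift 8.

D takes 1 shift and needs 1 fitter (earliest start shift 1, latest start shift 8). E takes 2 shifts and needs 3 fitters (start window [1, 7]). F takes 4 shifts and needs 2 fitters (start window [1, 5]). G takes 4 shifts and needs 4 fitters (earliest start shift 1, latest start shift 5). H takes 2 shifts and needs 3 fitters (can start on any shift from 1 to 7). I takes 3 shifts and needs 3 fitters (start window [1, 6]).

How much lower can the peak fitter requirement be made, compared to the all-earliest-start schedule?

Early-start peak: s1:16  s2:15  s3:9  s4:6  s5:0  s6:0  s7:0  s8:0 ⇒ 16.
Leveled (D@1, E@1, F@5, G@5, H@3, I@2): s1:4  s2:6  s3:6  s4:6  s5:6  s6:6  s7:6  s8:6 ⇒ 6.
Reduction 16 − 6 = 10.

10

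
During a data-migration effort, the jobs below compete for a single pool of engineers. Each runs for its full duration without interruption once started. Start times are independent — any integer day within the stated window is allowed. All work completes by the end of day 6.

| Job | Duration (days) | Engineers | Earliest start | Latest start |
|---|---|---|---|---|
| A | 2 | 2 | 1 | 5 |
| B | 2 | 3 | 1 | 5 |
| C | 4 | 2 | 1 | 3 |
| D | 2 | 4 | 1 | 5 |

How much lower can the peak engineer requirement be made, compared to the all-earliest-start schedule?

Early-start peak: d1:11  d2:11  d3:2  d4:2  d5:0  d6:0 ⇒ 11.
Leveled (A@1, B@3, C@1, D@5): d1:4  d2:4  d3:5  d4:5  d5:4  d6:4 ⇒ 5.
Reduction 11 − 5 = 6.

6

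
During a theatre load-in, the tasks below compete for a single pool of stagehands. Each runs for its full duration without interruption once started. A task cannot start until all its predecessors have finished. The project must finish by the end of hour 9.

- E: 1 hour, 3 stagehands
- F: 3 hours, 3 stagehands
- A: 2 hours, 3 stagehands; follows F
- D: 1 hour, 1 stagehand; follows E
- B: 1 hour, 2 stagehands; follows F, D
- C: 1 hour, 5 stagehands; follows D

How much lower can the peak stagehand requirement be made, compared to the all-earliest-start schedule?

Early-start peak: h1:6  h2:4  h3:8  h4:5  h5:3  h6:0  h7:0  h8:0  h9:0 ⇒ 8.
Leveled (E@1, F@2, A@5, D@2, B@5, C@7): h1:3  h2:4  h3:3  h4:3  h5:5  h6:3  h7:5  h8:0  h9:0 ⇒ 5.
Reduction 8 − 5 = 3.

3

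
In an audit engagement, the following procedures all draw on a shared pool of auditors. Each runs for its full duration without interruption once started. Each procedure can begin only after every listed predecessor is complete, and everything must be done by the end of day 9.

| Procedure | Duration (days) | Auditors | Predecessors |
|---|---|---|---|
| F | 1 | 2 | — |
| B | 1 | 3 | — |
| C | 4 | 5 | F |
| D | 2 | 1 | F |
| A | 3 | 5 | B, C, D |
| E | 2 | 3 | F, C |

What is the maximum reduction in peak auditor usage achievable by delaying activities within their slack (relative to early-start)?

Early-start peak: d1:5  d2:6  d3:6  d4:5  d5:5  d6:8  d7:8  d8:5  d9:0 ⇒ 8.
Leveled (F@1, B@1, C@2, D@2, A@6, E@6): d1:5  d2:6  d3:6  d4:5  d5:5  d6:8  d7:8  d8:5  d9:0 ⇒ 8.
Reduction 8 − 8 = 0.

0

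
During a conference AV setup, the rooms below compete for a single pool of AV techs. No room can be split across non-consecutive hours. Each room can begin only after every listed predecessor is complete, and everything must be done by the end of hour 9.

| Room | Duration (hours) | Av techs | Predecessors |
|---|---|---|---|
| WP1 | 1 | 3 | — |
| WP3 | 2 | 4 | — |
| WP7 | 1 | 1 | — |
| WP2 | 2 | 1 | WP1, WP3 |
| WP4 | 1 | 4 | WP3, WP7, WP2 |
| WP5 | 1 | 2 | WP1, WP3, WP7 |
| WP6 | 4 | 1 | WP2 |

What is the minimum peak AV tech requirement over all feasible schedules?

5

Early-start (WP1@1, WP3@1, WP7@1, WP2@3, WP4@5, WP5@3, WP6@5) gives peak 8: h1:8  h2:4  h3:3  h4:1  h5:5  h6:1  h7:1  h8:1  h9:0.
Shift WP3→2, WP2→4, WP4→6, WP5→4, WP6→6.
Schedule WP1@1, WP3@2, WP7@1, WP2@4, WP4@6, WP5@4, WP6@6: h1:4  h2:4  h3:4  h4:3  h5:1  h6:5  h7:1  h8:1  h9:1 — peak 5.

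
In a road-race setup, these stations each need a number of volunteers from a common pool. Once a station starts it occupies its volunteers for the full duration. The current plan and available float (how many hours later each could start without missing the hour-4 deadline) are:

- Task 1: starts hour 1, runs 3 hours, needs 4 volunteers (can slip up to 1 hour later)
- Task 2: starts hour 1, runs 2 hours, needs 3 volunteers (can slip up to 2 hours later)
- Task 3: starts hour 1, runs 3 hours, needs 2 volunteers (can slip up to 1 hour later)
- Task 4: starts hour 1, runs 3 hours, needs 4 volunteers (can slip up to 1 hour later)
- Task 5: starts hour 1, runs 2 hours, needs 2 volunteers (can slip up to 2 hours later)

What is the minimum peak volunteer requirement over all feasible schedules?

Early-start (Task 1@1, Task 2@1, Task 3@1, Task 4@1, Task 5@1) gives peak 15: h1:15  h2:15  h3:10  h4:0.
Shift Task 5→3.
Schedule Task 1@1, Task 2@1, Task 3@1, Task 4@1, Task 5@3: h1:13  h2:13  h3:12  h4:2 — peak 13.

13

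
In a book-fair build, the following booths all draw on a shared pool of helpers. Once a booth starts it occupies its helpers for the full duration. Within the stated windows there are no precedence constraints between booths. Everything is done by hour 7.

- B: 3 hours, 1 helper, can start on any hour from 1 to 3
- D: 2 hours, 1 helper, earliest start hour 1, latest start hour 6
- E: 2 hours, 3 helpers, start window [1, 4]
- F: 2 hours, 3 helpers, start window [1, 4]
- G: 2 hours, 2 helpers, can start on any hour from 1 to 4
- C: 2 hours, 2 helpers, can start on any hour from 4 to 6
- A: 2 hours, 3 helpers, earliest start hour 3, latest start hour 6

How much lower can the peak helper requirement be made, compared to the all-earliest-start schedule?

Early-start peak: h1:10  h2:10  h3:4  h4:5  h5:2  h6:0  h7:0 ⇒ 10.
Leveled (B@1, D@1, E@1, F@3, G@4, C@5, A@6): h1:5  h2:5  h3:4  h4:5  h5:4  h6:5  h7:3 ⇒ 5.
Reduction 10 − 5 = 5.

5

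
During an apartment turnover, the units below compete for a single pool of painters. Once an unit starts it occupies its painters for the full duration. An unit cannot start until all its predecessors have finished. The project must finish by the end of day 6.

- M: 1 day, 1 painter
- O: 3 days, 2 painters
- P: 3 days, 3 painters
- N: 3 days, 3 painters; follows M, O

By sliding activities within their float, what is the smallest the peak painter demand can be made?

6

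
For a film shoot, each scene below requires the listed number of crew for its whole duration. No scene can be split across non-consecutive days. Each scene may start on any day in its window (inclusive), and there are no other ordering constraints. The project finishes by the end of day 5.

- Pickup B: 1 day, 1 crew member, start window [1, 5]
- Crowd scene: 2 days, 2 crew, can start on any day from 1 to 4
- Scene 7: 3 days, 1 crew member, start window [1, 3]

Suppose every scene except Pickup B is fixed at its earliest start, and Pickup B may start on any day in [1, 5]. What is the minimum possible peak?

Pickup B@1: d1:4  d2:3  d3:1  d4:0  d5:0 → peak 4
Pickup B@2: d1:3  d2:4  d3:1  d4:0  d5:0 → peak 4
Pickup B@3: d1:3  d2:3  d3:2  d4:0  d5:0 → peak 3
Pickup B@4: d1:3  d2:3  d3:1  d4:1  d5:0 → peak 3
Pickup B@5: d1:3  d2:3  d3:1  d4:0  d5:1 → peak 3
Best is Pickup B@3, peak 3.

3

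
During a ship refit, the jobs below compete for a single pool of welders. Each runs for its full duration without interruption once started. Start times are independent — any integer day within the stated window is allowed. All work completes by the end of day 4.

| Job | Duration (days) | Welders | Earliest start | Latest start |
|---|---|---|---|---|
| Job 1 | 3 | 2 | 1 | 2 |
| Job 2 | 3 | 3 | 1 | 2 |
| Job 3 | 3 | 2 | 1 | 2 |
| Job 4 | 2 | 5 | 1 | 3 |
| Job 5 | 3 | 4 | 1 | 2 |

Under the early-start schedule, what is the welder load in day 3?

At early start, day 3 has: Job 1, Job 2, Job 3, Job 5.
Demand: 2 + 3 + 2 + 4 = 11.

11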